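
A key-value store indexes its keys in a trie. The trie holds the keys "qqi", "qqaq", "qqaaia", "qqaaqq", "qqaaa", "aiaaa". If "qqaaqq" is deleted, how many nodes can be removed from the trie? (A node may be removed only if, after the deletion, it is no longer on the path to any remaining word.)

Walk "qqaaqq" from the leaf back toward the root, removing each node that no remaining word uses.
The suffix "qq" (2 nodes) is used only by "qqaaqq"; the node for "qqaa" still has the child "i", so pruning stops there.
Nodes removed: 2

2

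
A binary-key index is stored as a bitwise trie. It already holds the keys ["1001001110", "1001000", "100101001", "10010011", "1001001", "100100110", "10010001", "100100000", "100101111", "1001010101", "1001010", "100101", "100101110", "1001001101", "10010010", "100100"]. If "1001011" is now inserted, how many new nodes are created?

0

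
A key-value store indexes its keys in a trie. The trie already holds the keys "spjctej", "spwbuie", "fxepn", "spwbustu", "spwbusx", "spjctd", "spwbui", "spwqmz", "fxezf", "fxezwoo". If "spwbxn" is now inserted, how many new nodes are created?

2

Walking "spwbxn" from the root, the first 4 characters ("spwb") follow existing edges; "x" is the first miss.
So 6 − 4 = 2 new nodes.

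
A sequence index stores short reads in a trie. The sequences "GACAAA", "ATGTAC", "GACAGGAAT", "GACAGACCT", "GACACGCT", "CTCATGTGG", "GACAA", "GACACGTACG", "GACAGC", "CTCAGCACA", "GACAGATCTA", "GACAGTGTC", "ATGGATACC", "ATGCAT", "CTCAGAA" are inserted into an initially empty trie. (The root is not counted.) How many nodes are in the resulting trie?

63

Count nodes per top-level branch (shared prefixes stored once):
  'A'-branch (ATGCAT, ATGGATACC, ATGTAC): 15 nodes
  'C'-branch (CTCAGAA, CTCAGCACA, CTCATGTGG): 16 nodes
  'G'-branch (GACAA, GACAAA, GACACGCT, GACACGTACG, GACAGACCT, GACAGATCTA, GACAGC, GACAGGAAT, GACAGTGTC): 32 nodes
Sum: 63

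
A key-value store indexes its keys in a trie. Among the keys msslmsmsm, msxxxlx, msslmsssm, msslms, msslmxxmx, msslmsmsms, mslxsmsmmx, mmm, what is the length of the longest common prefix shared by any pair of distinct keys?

9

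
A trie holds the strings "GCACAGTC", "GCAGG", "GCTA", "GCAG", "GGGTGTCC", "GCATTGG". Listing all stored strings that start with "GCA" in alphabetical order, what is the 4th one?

GCATTGG

DFS of the "GCA" subtree visits, in order: "GCACAGTC", "GCAG", "GCAGG", "GCATTGG"
Position 4: GCATTGG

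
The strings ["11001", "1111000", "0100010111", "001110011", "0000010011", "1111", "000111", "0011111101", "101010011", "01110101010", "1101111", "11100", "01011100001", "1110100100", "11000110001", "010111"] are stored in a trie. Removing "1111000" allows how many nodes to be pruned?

3

Walk "1111000" from the leaf back toward the root, removing each node that no remaining word uses.
The suffix "000" (3 nodes) is used only by "1111000"; "1111" is itself a stored word, so pruning stops there.
Nodes removed: 3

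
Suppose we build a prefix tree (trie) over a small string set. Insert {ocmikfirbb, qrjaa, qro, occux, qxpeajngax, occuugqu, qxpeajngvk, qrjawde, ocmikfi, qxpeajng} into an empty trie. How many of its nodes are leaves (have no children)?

8

A leaf is a node with no children — equivalently, the end of a word that is not a proper prefix of any other stored word.
Those words: "occuugqu", "occux", "ocmikfirbb", "qrjaa", "qrjawde", "qro", "qxpeajngax", "qxpeajngvk"
Leaf count: 8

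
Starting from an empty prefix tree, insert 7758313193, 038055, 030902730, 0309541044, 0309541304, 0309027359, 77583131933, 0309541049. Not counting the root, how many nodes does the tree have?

Trie structure (* marks end of a word):
(root)
├─ 0
│  └─ 3
│     ├─ 0
│     │  └─ 9
│     │     ├─ 0
│     │     │  └─ 2
│     │     │     └─ 7
│     │     │        └─ 3
│     │     │           ├─ 0 *
│     │     │           └─ 5
│     │     │              └─ 9 *
│     │     └─ 5
│     │        └─ 4
│     │           └─ 1
│     │              ├─ 0
│     │              │  └─ 4
│     │              │     ├─ 4 *
│     │              │     └─ 9 *
│     │              └─ 3
│     │                 └─ 0
│     │                    └─ 4 *
│     └─ 8
│        └─ 0
│           └─ 5
│              └─ 5 *
└─ 7
   └─ 7
      └─ 5
         └─ 8
            └─ 3
               └─ 1
                  └─ 3
                     └─ 1
                        └─ 9
                           └─ 3 *
                              └─ 3 *
Counting every labelled node above: 36.

36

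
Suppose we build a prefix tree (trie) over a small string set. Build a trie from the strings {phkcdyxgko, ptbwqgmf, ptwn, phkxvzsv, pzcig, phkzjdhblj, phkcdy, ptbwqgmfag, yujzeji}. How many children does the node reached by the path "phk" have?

The children of the "phk" node are the distinct next characters among strings starting with "phk".
Characters that immediately follow "phk" among the stored strings: {c, x, z}.
That node has 3 child edges.

3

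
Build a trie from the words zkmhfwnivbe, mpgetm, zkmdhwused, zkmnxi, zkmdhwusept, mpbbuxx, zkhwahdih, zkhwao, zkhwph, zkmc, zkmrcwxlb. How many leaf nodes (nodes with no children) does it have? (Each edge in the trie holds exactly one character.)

A leaf is a node with no children — equivalently, the end of a word that is not a proper prefix of any other stored word.
Those words: "mpbbuxx", "mpgetm", "zkhwahdih", "zkhwao", "zkhwph", "zkmc", "zkmdhwused", "zkmdhwusept", "zkmhfwnivbe", "zkmnxi", "zkmrcwxlb"
Leaf count: 11

11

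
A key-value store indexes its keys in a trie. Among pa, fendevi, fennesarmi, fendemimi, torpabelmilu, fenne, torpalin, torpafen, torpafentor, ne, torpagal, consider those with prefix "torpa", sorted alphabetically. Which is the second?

torpafen

DFS of the "torpa" subtree visits, in order: "torpabelmilu", "torpafen", "torpafentor", "torpagal", "torpalin"
Position 2: torpafen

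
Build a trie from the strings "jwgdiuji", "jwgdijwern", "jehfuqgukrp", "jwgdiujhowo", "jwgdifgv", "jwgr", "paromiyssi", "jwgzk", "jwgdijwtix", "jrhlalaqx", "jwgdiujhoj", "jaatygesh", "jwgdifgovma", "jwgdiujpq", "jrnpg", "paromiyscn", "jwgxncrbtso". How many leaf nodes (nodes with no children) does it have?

17

A leaf is a node with no children — equivalently, the end of a word that is not a proper prefix of any other stored word.
Those words: "jaatygesh", "jehfuqgukrp", "jrhlalaqx", "jrnpg", "jwgdifgovma", "jwgdifgv", "jwgdijwern", "jwgdijwtix", "jwgdiujhoj", "jwgdiujhowo", "jwgdiuji", "jwgdiujpq", "jwgr", "jwgxncrbtso", "jwgzk", "paromiyscn", "paromiyssi"
Leaf count: 17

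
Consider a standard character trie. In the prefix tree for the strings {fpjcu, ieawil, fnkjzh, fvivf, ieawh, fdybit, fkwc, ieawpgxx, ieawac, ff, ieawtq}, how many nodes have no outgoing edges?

A leaf is a node with no children — equivalently, the end of a word that is not a proper prefix of any other stored word.
Those words: "fdybit", "ff", "fkwc", "fnkjzh", "fpjcu", "fvivf", "ieawac", "ieawh", "ieawil", "ieawpgxx", "ieawtq"
Leaf count: 11

11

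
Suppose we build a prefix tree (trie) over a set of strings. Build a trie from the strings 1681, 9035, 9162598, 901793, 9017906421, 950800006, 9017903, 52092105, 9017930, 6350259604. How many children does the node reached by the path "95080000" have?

1

Follow the path "95080000" to its node, then look at its outgoing edges.
Distinct next characters after "95080000": 6.
That node has 1 child edge.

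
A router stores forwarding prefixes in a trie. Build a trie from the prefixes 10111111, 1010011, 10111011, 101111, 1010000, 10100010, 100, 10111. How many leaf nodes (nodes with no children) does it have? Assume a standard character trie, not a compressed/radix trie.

6

Leaves are exactly the stored words that no other stored word extends.
Those words: "100", "1010000", "10100010", "1010011", "10111011", "10111111"
Leaf count: 6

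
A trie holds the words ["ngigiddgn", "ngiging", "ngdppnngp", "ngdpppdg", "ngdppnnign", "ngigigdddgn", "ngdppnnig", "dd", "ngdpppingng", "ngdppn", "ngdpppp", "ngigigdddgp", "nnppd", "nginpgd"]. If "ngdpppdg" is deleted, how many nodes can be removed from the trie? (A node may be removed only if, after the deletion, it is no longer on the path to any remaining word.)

2

Walk "ngdpppdg" from the leaf back toward the root, removing each node that no remaining word uses.
The suffix "dg" (2 nodes) is used only by "ngdpppdg"; the node for "ngdppp" still has the child "i", so pruning stops there.
Nodes removed: 2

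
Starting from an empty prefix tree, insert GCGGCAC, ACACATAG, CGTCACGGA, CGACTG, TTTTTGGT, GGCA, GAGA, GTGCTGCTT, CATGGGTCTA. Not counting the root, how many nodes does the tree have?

Count nodes per top-level branch (shared prefixes stored once):
  'A'-branch (ACACATAG): 8 nodes
  'C'-branch (CATGGGTCTA, CGACTG, CGTCACGGA): 22 nodes
  'G'-branch (GAGA, GCGGCAC, GGCA, GTGCTGCTT): 21 nodes
  'T'-branch (TTTTTGGT): 8 nodes
Sum: 59

59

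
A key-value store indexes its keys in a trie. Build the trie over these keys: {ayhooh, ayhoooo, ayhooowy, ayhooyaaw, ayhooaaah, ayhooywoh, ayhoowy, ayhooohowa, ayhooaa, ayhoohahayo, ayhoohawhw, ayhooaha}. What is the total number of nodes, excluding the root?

37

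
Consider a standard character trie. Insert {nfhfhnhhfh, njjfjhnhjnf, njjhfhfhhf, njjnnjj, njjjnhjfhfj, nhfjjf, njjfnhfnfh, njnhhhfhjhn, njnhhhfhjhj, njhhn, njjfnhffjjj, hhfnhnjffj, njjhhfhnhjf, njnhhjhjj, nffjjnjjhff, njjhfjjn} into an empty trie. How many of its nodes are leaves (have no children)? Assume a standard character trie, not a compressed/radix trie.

A leaf is a node with no children — equivalently, the end of a word that is not a proper prefix of any other stored word.
Those words: "hhfnhnjffj", "nffjjnjjhff", "nfhfhnhhfh", "nhfjjf", "njhhn", "njjfjhnhjnf", "njjfnhffjjj", "njjfnhfnfh", "njjhfhfhhf", "njjhfjjn", "njjhhfhnhjf", "njjjnhjfhfj", "njjnnjj", "njnhhhfhjhj", "njnhhhfhjhn", "njnhhjhjj"
Leaf count: 16

16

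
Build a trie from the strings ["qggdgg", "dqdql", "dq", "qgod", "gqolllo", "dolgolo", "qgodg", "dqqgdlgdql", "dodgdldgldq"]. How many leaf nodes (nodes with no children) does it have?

A leaf is a node with no children — equivalently, the end of a word that is not a proper prefix of any other stored word.
Those words: "dodgdldgldq", "dolgolo", "dqdql", "dqqgdlgdql", "gqolllo", "qggdgg", "qgodg"
Leaf count: 7

7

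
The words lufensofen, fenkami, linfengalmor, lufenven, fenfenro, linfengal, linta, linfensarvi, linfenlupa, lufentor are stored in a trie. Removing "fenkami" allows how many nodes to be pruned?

Walk "fenkami" from the leaf back toward the root, removing each node that no remaining word uses.
The suffix "kami" (4 nodes) is used only by "fenkami"; the node for "fen" still has the child "f", so pruning stops there.
Nodes removed: 4

4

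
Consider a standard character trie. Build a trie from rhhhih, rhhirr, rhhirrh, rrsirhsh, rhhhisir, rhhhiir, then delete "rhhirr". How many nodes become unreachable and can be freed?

0

After clearing the end-marker at "rhhirr", prune upward until reaching a node still needed by another word.
Every node on "rhhirr" is still needed (e.g. by "rhhirrh"), so nothing is freed.
Nodes removed: 0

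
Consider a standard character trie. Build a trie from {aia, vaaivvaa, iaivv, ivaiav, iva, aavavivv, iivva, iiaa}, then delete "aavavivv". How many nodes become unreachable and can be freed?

7

After clearing the end-marker at "aavavivv", prune upward until reaching a node still needed by another word.
The suffix "avavivv" (7 nodes) is used only by "aavavivv"; the node for "a" still has the child "i", so pruning stops there.
Nodes removed: 7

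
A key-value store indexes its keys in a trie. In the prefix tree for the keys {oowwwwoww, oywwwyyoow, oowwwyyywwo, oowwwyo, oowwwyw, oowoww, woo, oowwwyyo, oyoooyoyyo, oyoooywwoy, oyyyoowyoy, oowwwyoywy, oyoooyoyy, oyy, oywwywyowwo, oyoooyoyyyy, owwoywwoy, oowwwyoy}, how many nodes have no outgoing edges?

14

Leaves are exactly the stored words that no other stored word extends.
Those words: "oowoww", "oowwwwoww", "oowwwyoywy", "oowwwyw", "oowwwyyo", "oowwwyyywwo", "owwoywwoy", "oyoooyoyyo", "oyoooyoyyyy", "oyoooywwoy", "oywwwyyoow", "oywwywyowwo", "oyyyoowyoy", "woo"
Leaf count: 14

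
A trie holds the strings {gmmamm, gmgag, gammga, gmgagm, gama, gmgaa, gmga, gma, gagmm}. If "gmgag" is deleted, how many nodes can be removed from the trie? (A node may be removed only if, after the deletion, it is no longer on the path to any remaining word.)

0

After clearing the end-marker at "gmgag", prune upward until reaching a node still needed by another word.
Every node on "gmgag" is still needed (e.g. by "gmgagm"), so nothing is freed.
Nodes removed: 0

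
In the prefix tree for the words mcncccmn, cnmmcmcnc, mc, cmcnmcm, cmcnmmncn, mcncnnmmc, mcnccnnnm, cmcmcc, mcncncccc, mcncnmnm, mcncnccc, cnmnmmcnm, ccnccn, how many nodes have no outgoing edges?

11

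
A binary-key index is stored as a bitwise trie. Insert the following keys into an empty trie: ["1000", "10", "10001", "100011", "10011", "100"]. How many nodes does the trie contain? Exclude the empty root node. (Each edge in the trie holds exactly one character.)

Insert word by word; a character creates a node only if that edge doesn't already exist:
  "1000" → 4 new (1, 0, 0, 0)
  "10" → prefix "10" already present; 0 new (none)
  "10001" → prefix "1000" already present; 1 new (1)
  "100011" → prefix "10001" already present; 1 new (1)
  "10011" → prefix "100" already present; 2 new (1, 1)
  "100" → prefix "100" already present; 0 new (none)
Total nodes = 4 + 0 + 1 + 1 + 2 + 0 = 8

8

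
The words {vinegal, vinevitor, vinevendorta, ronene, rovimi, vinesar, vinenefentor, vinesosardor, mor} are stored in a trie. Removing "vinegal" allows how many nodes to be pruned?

3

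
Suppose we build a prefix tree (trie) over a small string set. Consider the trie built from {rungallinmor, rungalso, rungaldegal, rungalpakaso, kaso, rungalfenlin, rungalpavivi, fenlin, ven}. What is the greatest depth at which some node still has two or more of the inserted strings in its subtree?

The deepest shared node is where two words last agree before diverging.
e.g. "rungalpakaso" and "rungalpavivi" share the prefix "rungalpa" of length 8; no pair shares a longer one.
Longest shared-prefix length: 8

8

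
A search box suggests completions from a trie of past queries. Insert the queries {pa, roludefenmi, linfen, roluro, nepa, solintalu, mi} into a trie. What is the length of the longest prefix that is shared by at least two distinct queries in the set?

The deepest shared node is where two words last agree before diverging.
"roludefenmi" and "roluro" agree on "rolu" (4 characters) before diverging; nothing deeper is shared.
Longest shared-prefix length: 4

4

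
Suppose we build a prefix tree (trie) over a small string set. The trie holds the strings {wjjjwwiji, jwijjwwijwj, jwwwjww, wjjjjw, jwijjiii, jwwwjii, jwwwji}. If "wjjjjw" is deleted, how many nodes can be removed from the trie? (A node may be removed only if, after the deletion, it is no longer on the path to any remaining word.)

After clearing the end-marker at "wjjjjw", prune upward until reaching a node still needed by another word.
The suffix "jw" (2 nodes) is used only by "wjjjjw"; the node for "wjjj" still has the child "w", so pruning stops there.
Nodes removed: 2

2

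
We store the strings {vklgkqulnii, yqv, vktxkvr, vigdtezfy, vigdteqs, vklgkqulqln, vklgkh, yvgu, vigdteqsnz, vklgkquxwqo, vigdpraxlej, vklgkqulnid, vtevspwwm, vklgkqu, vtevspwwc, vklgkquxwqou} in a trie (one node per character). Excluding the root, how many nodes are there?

Trace insertions, counting only characters that open a new branch:
  "vklgkqulnii" → 11 new (v, k, l, g, k, q, u, l, n, i, i)
  "yqv" → 3 new (y, q, v)
  "vktxkvr" → prefix "vk" already present; 5 new (t, x, k, v, r)
  "vigdtezfy" → prefix "v" already present; 8 new (i, g, d, t, e, z, f, y)
  "vigdteqs" → prefix "vigdte" already present; 2 new (q, s)
  "vklgkqulqln" → prefix "vklgkqul" already present; 3 new (q, l, n)
  "vklgkh" → prefix "vklgk" already present; 1 new (h)
  "yvgu" → prefix "y" already present; 3 new (v, g, u)
  "vigdteqsnz" → prefix "vigdteqs" already present; 2 new (n, z)
  "vklgkquxwqo" → prefix "vklgkqu" already present; 4 new (x, w, q, o)
  "vigdpraxlej" → prefix "vigd" already present; 7 new (p, r, a, x, l, e, j)
  "vklgkqulnid" → prefix "vklgkqulni" already present; 1 new (d)
  "vtevspwwm" → prefix "v" already present; 8 new (t, e, v, s, p, w, w, m)
  "vklgkqu" → prefix "vklgkqu" already present; 0 new (none)
  "vtevspwwc" → prefix "vtevspww" already present; 1 new (c)
  "vklgkquxwqou" → prefix "vklgkquxwqo" already present; 1 new (u)
Total nodes = 11 + 3 + 5 + 8 + 2 + 3 + 1 + 3 + 2 + 4 + 7 + 1 + 8 + 0 + 1 + 1 = 60

60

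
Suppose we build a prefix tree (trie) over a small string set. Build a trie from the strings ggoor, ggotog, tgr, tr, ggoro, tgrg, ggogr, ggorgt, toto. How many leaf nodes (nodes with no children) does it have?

8

Leaves are exactly the stored words that no other stored word extends.
Those words: "ggogr", "ggoor", "ggorgt", "ggoro", "ggotog", "tgrg", "toto", "tr"
Leaf count: 8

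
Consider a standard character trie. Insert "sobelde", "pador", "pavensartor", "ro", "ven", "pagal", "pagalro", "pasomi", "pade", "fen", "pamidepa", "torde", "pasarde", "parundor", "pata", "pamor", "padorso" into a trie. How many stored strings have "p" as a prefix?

12

Filter for entries beginning with "p":
Matches: "pade", "pador", "padorso", "pagal", "pagalro", "pamidepa", "pamor", "parundor", "pasarde", "pasomi", "pata", "pavensartor"
Count: 12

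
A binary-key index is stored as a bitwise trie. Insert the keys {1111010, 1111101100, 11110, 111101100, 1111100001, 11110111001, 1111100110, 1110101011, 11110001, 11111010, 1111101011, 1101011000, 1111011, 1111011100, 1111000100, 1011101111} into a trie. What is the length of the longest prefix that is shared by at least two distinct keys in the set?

10

The deepest shared node is where two words last agree before diverging.
e.g. "1111011100" and "11110111001" share the prefix "1111011100" of length 10; no pair shares a longer one.
Longest shared-prefix length: 10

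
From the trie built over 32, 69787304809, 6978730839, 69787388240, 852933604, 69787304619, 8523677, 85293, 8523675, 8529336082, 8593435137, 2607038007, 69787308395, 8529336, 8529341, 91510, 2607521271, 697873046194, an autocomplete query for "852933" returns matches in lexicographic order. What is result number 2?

Filter for "852933…" and sort: "8529336", "852933604", "8529336082"
The 2nd is 852933604.

852933604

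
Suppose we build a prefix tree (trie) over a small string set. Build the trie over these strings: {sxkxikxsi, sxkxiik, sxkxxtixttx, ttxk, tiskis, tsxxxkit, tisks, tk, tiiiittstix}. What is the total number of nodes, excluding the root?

Count nodes per top-level branch (shared prefixes stored once):
  's'-branch (sxkxiik, sxkxikxsi, sxkxxtixttx): 18 nodes
  't'-branch (tiiiittstix, tiskis, tisks, tk, tsxxxkit, ttxk): 27 nodes
Sum: 45

45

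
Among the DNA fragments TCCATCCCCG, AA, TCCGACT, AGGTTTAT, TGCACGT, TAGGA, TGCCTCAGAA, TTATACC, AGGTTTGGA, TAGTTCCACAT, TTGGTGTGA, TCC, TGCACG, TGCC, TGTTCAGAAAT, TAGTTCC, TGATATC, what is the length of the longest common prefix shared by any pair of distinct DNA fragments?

7

Look for the deepest trie node that still has at least two words in its subtree.
"TAGTTCC" and "TAGTTCCACAT" agree on "TAGTTCC" (7 characters) before diverging; nothing deeper is shared.
Longest shared-prefix length: 7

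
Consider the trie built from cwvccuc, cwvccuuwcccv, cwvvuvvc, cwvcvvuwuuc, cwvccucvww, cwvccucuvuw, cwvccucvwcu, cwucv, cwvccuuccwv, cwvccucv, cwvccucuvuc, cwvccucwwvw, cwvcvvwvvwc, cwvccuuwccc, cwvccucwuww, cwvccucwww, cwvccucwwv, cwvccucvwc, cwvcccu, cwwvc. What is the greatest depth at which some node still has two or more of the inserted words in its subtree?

11

Look for the deepest trie node that still has at least two words in its subtree.
e.g. "cwvccuuwccc" and "cwvccuuwcccv" share the prefix "cwvccuuwccc" of length 11; no pair shares a longer one.
Longest shared-prefix length: 11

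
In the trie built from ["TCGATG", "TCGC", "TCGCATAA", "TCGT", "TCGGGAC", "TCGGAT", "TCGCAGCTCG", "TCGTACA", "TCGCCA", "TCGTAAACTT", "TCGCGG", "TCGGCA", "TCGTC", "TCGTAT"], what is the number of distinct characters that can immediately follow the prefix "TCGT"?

2

The children of the "TCGT" node are the distinct next characters among strings starting with "TCGT".
Characters that immediately follow "TCGT" among the stored strings: {A, C}.
That node has 2 child edges.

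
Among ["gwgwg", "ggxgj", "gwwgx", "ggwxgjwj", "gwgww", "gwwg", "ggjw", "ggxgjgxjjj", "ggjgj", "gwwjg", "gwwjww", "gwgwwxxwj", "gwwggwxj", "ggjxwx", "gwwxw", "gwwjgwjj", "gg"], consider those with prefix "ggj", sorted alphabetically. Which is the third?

DFS of the "ggj" subtree visits, in order: "ggjgj", "ggjw", "ggjxwx"
Position 3: ggjxwx

ggjxwx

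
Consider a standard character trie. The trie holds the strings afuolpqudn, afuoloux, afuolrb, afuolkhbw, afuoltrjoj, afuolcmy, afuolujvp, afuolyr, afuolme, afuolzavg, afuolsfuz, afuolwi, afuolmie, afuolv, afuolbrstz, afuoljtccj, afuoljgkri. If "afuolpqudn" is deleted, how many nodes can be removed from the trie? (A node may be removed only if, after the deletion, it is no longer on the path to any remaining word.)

5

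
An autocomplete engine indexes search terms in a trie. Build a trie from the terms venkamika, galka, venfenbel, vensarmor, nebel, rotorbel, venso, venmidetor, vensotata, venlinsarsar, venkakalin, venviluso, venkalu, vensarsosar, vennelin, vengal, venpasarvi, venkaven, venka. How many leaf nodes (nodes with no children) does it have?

Leaves are exactly the stored words that no other stored word extends.
Those words: "galka", "nebel", "rotorbel", "venfenbel", "vengal", "venkakalin", "venkalu", "venkamika", "venkaven", "venlinsarsar", "venmidetor", "vennelin", "venpasarvi", "vensarmor", "vensarsosar", "vensotata", "venviluso"
Leaf count: 17

17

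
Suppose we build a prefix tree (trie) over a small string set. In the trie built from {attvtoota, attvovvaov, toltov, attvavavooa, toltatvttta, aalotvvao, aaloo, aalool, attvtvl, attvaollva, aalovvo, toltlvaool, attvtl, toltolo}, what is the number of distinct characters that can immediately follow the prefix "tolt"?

The children of the "tolt" node are the distinct next characters among strings starting with "tolt".
Distinct next characters after "tolt": a, l, o.
That node has 3 child edges.

3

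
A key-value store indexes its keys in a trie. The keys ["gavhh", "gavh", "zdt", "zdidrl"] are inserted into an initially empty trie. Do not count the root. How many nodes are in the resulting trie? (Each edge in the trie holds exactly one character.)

Trie structure (* marks end of a word):
(root)
├─ g
│  └─ a
│     └─ v
│        └─ h *
│           └─ h *
└─ z
   └─ d
      ├─ i
      │  └─ d
      │     └─ r
      │        └─ l *
      └─ t *
Counting every labelled node above: 12.

12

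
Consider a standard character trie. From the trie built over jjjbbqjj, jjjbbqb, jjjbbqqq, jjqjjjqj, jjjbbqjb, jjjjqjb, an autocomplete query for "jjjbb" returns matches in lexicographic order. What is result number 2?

Filter for "jjjbb…" and sort: "jjjbbqb", "jjjbbqjb", "jjjbbqjj", "jjjbbqqq"
Position 2: jjjbbqjb

jjjbbqjb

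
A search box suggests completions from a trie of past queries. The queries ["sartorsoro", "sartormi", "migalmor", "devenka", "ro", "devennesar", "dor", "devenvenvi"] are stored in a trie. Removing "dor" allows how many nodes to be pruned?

A node on "dor"'s path can go only if nothing else ends at it or branches off below it.
The suffix "or" (2 nodes) is used only by "dor"; the node for "d" still has the child "e", so pruning stops there.
Nodes removed: 2

2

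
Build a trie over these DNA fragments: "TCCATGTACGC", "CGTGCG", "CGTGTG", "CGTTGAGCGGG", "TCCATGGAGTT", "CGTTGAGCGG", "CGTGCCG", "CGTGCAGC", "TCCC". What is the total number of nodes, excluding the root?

Insert word by word; a character creates a node only if that edge doesn't already exist:
  "TCCATGTACGC" → 11 new (T, C, C, A, T, G, T, A, C, G, C)
  "CGTGCG" → 6 new (C, G, T, G, C, G)
  "CGTGTG" → prefix "CGTG" already present; 2 new (T, G)
  "CGTTGAGCGGG" → prefix "CGT" already present; 8 new (T, G, A, G, C, G, G, G)
  "TCCATGGAGTT" → prefix "TCCATG" already present; 5 new (G, A, G, T, T)
  "CGTTGAGCGG" → prefix "CGTTGAGCGG" already present; 0 new (none)
  "CGTGCCG" → prefix "CGTGC" already present; 2 new (C, G)
  "CGTGCAGC" → prefix "CGTGC" already present; 3 new (A, G, C)
  "TCCC" → prefix "TCC" already present; 1 new (C)
Total nodes = 11 + 6 + 2 + 8 + 5 + 0 + 2 + 3 + 1 = 38

38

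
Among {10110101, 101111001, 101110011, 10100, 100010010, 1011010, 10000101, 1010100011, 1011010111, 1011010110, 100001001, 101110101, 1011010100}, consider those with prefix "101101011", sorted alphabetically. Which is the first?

1011010110

Filter for "101101011…" and sort: "1011010110", "1011010111"
Position 1: 1011010110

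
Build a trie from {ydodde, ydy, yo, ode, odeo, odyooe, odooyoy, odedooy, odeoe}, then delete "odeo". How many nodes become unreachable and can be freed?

0

After clearing the end-marker at "odeo", prune upward until reaching a node still needed by another word.
Every node on "odeo" is still needed (e.g. by "odeoe"), so nothing is freed.
Nodes removed: 0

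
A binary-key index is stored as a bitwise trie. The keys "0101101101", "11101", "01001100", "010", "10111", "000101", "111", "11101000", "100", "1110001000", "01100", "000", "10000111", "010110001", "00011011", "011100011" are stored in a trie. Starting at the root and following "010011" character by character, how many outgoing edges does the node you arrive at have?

1

Walk "010011" from the root, arriving at one node.
Characters that immediately follow "010011" among the stored strings: {0}.
That node has 1 child edge.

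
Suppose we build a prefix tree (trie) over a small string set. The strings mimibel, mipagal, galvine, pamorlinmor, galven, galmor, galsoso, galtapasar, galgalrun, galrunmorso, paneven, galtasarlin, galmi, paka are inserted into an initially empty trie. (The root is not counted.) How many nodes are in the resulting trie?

74

Count nodes per top-level branch (shared prefixes stored once):
  'g'-branch (galgalrun, galmi, galmor, galrunmorso, galsoso, galtapasar, galtasarlin, galven, galvine): 44 nodes
  'm'-branch (mimibel, mipagal): 12 nodes
  'p'-branch (paka, pamorlinmor, paneven): 18 nodes
Sum: 74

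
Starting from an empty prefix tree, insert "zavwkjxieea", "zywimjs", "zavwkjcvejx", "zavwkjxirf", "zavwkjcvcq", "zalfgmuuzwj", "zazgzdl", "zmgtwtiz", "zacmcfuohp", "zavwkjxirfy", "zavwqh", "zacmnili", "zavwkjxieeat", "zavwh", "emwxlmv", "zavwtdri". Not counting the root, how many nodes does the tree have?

Count nodes per top-level branch (shared prefixes stored once):
  'e'-branch (emwxlmv): 7 nodes
  'z'-branch (zacmcfuohp, zacmnili, zalfgmuuzwj, zavwh, zavwkjcvcq, zavwkjcvejx, zavwkjxieea, zavwkjxieeat, zavwkjxirf, zavwkjxirfy, zavwqh, zavwtdri, zazgzdl, zmgtwtiz, zywimjs): 68 nodes
Sum: 75

75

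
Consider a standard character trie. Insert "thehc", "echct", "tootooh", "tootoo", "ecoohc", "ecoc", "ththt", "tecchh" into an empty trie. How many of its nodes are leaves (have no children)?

Leaves are exactly the stored words that no other stored word extends.
Those words: "echct", "ecoc", "ecoohc", "tecchh", "thehc", "ththt", "tootooh"
Leaf count: 7

7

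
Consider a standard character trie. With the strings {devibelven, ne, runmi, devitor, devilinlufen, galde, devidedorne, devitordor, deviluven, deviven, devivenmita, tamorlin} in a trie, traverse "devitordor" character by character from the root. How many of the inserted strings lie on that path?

2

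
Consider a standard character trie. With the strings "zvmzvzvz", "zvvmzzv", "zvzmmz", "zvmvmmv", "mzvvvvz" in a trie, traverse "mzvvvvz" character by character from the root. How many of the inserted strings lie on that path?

Check each prefix of "mzvvvvz" against the stored set — each match is an end-marker on the path.
Prefixes of the query that are stored words: "mzvvvvz"
Count: 1

1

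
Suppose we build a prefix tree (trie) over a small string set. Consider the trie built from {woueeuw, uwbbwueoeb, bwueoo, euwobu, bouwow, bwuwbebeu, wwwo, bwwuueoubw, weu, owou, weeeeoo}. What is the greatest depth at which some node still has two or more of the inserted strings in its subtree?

3

Look for the deepest trie node that still has at least two words in its subtree.
e.g. "bwueoo" and "bwuwbebeu" share the prefix "bwu" of length 3; no pair shares a longer one.
Longest shared-prefix length: 3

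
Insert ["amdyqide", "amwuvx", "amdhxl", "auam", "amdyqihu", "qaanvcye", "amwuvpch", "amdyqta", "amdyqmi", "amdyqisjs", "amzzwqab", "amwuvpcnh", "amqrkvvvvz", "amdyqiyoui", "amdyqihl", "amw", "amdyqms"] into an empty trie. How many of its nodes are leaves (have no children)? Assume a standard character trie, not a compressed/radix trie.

Leaves are exactly the stored words that no other stored word extends.
Those words: "amdhxl", "amdyqide", "amdyqihl", "amdyqihu", "amdyqisjs", "amdyqiyoui", "amdyqmi", "amdyqms", "amdyqta", "amqrkvvvvz", "amwuvpch", "amwuvpcnh", "amwuvx", "amzzwqab", "auam", "qaanvcye"
Leaf count: 16

16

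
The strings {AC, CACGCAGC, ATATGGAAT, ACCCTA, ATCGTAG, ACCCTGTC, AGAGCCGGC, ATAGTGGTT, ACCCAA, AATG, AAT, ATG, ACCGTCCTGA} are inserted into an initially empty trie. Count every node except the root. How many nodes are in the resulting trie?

57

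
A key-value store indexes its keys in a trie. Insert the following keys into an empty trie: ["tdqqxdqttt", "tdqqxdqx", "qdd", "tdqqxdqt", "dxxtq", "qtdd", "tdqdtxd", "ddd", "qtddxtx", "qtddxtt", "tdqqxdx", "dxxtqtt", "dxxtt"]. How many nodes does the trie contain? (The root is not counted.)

36

For each word, the new-node count is its length minus the longest prefix already in the trie:
  "tdqqxdqttt" → 10 new (t, d, q, q, x, d, q, t, t, t)
  "tdqqxdqx" → prefix "tdqqxdq" already present; 1 new (x)
  "qdd" → 3 new (q, d, d)
  "tdqqxdqt" → prefix "tdqqxdqt" already present; 0 new (none)
  "dxxtq" → 5 new (d, x, x, t, q)
  "qtdd" → prefix "q" already present; 3 new (t, d, d)
  "tdqdtxd" → prefix "tdq" already present; 4 new (d, t, x, d)
  "ddd" → prefix "d" already present; 2 new (d, d)
  "qtddxtx" → prefix "qtdd" already present; 3 new (x, t, x)
  "qtddxtt" → prefix "qtddxt" already present; 1 new (t)
  "tdqqxdx" → prefix "tdqqxd" already present; 1 new (x)
  "dxxtqtt" → prefix "dxxtq" already present; 2 new (t, t)
  "dxxtt" → prefix "dxxt" already present; 1 new (t)
Total nodes = 10 + 1 + 3 + 0 + 5 + 3 + 4 + 2 + 3 + 1 + 1 + 2 + 1 = 36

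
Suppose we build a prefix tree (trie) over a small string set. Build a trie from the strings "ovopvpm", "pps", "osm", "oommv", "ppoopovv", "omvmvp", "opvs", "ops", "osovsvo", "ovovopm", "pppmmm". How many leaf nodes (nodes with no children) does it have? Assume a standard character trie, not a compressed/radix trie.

11

Leaves are exactly the stored words that no other stored word extends.
Those words: "omvmvp", "oommv", "ops", "opvs", "osm", "osovsvo", "ovopvpm", "ovovopm", "ppoopovv", "pppmmm", "pps"
Leaf count: 11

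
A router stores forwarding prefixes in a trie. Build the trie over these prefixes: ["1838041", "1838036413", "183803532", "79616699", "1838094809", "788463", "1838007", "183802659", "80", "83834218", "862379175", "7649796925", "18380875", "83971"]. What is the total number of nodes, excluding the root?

For each word, the new-node count is its length minus the longest prefix already in the trie:
  "1838041" → 7 new (1, 8, 3, 8, 0, 4, 1)
  "1838036413" → prefix "18380" already present; 5 new (3, 6, 4, 1, 3)
  "183803532" → prefix "183803" already present; 3 new (5, 3, 2)
  "79616699" → 8 new (7, 9, 6, 1, 6, 6, 9, 9)
  "1838094809" → prefix "18380" already present; 5 new (9, 4, 8, 0, 9)
  "788463" → prefix "7" already present; 5 new (8, 8, 4, 6, 3)
  "1838007" → prefix "18380" already present; 2 new (0, 7)
  "183802659" → prefix "18380" already present; 4 new (2, 6, 5, 9)
  "80" → 2 new (8, 0)
  "83834218" → prefix "8" already present; 7 new (3, 8, 3, 4, 2, 1, 8)
  "862379175" → prefix "8" already present; 8 new (6, 2, 3, 7, 9, 1, 7, 5)
  "7649796925" → prefix "7" already present; 9 new (6, 4, 9, 7, 9, 6, 9, 2, 5)
  "18380875" → prefix "18380" already present; 3 new (8, 7, 5)
  "83971" → prefix "83" already present; 3 new (9, 7, 1)
Total nodes = 7 + 5 + 3 + 8 + 5 + 5 + 2 + 4 + 2 + 7 + 8 + 9 + 3 + 3 = 71

71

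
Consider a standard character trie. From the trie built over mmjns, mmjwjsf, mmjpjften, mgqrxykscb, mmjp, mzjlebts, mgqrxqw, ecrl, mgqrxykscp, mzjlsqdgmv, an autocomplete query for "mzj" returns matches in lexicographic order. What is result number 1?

Filter for "mzj…" and sort: "mzjlebts", "mzjlsqdgmv"
Position 1: mzjlebts

mzjlebts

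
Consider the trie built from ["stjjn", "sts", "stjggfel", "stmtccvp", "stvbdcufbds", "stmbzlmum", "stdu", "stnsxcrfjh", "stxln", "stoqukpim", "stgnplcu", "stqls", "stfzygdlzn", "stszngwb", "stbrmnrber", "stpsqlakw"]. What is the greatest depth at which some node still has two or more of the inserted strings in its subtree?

Equivalently: take the maximum, over all pairs, of their longest common prefix length.
"stjggfel" and "stjjn" agree on "stj" (3 characters) before diverging; nothing deeper is shared.
Longest shared-prefix length: 3

3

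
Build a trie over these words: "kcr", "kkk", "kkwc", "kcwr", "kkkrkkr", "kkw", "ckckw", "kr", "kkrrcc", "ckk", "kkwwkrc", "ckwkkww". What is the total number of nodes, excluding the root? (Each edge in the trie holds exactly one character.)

Count nodes per top-level branch (shared prefixes stored once):
  'c'-branch (ckckw, ckk, ckwkkww): 11 nodes
  'k'-branch (kcr, kcwr, kkk, kkkrkkr, kkrrcc, kkw, kkwc, kkwwkrc, kr): 22 nodes
Sum: 33

33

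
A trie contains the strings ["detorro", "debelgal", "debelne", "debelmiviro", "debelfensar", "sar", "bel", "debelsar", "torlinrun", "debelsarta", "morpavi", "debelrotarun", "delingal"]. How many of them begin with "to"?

1

Traverse to the node for "to", then collect every word in that subtree.
Words under "to": torlinrun
Count: 1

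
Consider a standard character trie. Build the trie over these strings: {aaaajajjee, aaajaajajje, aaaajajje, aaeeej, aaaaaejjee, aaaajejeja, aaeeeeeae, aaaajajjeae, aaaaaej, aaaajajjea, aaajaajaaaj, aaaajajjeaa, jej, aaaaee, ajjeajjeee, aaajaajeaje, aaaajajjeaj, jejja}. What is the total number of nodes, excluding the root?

64

Count nodes per top-level branch (shared prefixes stored once):
  'a'-branch (aaaaaej, aaaaaejjee, aaaaee, aaaajajje, aaaajajjea, aaaajajjeaa, aaaajajjeae, aaaajajjeaj, aaaajajjee, aaaajejeja, aaajaajaaaj, aaajaajajje, aaajaajeaje, aaeeeeeae, aaeeej, ajjeajjeee): 59 nodes
  'j'-branch (jej, jejja): 5 nodes
Sum: 64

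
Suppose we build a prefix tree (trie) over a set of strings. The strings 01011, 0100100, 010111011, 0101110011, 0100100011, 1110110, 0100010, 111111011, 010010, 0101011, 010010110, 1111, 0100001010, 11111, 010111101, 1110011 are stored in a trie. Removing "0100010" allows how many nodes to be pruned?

A node on "0100010"'s path can go only if nothing else ends at it or branches off below it.
The suffix "10" (2 nodes) is used only by "0100010"; the node for "01000" still has the child "0", so pruning stops there.
Nodes removed: 2

2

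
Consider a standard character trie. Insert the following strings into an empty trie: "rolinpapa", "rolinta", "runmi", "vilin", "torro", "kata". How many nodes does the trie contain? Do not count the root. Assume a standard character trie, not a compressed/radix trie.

Trace insertions, counting only characters that open a new branch:
  "rolinpapa" → 9 new (r, o, l, i, n, p, a, p, a)
  "rolinta" → prefix "rolin" already present; 2 new (t, a)
  "runmi" → prefix "r" already present; 4 new (u, n, m, i)
  "vilin" → 5 new (v, i, l, i, n)
  "torro" → 5 new (t, o, r, r, o)
  "kata" → 4 new (k, a, t, a)
Total nodes = 9 + 2 + 4 + 5 + 5 + 4 = 29

29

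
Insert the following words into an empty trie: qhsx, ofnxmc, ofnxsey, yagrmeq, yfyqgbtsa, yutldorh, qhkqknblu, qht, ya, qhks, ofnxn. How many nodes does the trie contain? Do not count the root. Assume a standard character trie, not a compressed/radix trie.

45

Count nodes per top-level branch (shared prefixes stored once):
  'o'-branch (ofnxmc, ofnxn, ofnxsey): 10 nodes
  'q'-branch (qhkqknblu, qhks, qhsx, qht): 13 nodes
  'y'-branch (ya, yagrmeq, yfyqgbtsa, yutldorh): 22 nodes
Sum: 45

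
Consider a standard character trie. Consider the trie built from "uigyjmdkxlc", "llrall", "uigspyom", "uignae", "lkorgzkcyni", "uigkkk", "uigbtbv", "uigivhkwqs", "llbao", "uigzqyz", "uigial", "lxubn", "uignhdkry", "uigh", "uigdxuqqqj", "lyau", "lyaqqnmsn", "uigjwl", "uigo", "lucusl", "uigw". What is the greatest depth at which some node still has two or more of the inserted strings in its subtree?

Equivalently: take the maximum, over all pairs, of their longest common prefix length.
"uigial" and "uigivhkwqs" agree on "uigi" (4 characters) before diverging; nothing deeper is shared.
Longest shared-prefix length: 4

4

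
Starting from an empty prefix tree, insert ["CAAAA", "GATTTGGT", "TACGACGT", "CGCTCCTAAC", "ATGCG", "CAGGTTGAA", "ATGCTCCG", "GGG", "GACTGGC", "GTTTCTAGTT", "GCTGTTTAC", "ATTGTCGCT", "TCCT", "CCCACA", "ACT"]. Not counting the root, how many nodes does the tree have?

87

Trace insertions, counting only characters that open a new branch:
  "CAAAA" → 5 new (C, A, A, A, A)
  "GATTTGGT" → 8 new (G, A, T, T, T, G, G, T)
  "TACGACGT" → 8 new (T, A, C, G, A, C, G, T)
  "CGCTCCTAAC" → prefix "C" already present; 9 new (G, C, T, C, C, T, A, A, C)
  "ATGCG" → 5 new (A, T, G, C, G)
  "CAGGTTGAA" → prefix "CA" already present; 7 new (G, G, T, T, G, A, A)
  "ATGCTCCG" → prefix "ATGC" already present; 4 new (T, C, C, G)
  "GGG" → prefix "G" already present; 2 new (G, G)
  "GACTGGC" → prefix "GA" already present; 5 new (C, T, G, G, C)
  "GTTTCTAGTT" → prefix "G" already present; 9 new (T, T, T, C, T, A, G, T, T)
  "GCTGTTTAC" → prefix "G" already present; 8 new (C, T, G, T, T, T, A, C)
  "ATTGTCGCT" → prefix "AT" already present; 7 new (T, G, T, C, G, C, T)
  "TCCT" → prefix "T" already present; 3 new (C, C, T)
  "CCCACA" → prefix "C" already present; 5 new (C, C, A, C, A)
  "ACT" → prefix "A" already present; 2 new (C, T)
Total nodes = 5 + 8 + 8 + 9 + 5 + 7 + 4 + 2 + 5 + 9 + 8 + 7 + 3 + 5 + 2 = 87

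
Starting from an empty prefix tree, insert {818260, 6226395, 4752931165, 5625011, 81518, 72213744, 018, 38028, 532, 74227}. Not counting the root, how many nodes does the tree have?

Insert word by word; a character creates a node only if that edge doesn't already exist:
  "818260" → 6 new (8, 1, 8, 2, 6, 0)
  "6226395" → 7 new (6, 2, 2, 6, 3, 9, 5)
  "4752931165" → 10 new (4, 7, 5, 2, 9, 3, 1, 1, 6, 5)
  "5625011" → 7 new (5, 6, 2, 5, 0, 1, 1)
  "81518" → prefix "81" already present; 3 new (5, 1, 8)
  "72213744" → 8 new (7, 2, 2, 1, 3, 7, 4, 4)
  "018" → 3 new (0, 1, 8)
  "38028" → 5 new (3, 8, 0, 2, 8)
  "532" → prefix "5" already present; 2 new (3, 2)
  "74227" → prefix "7" already present; 4 new (4, 2, 2, 7)
Total nodes = 6 + 7 + 10 + 7 + 3 + 8 + 3 + 5 + 2 + 4 = 55

55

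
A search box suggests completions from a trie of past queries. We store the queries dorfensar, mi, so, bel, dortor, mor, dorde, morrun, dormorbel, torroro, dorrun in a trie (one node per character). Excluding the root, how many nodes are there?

Count nodes per top-level branch (shared prefixes stored once):
  'b'-branch (bel): 3 nodes
  'd'-branch (dorde, dorfensar, dormorbel, dorrun, dortor): 23 nodes
  'm'-branch (mi, mor, morrun): 7 nodes
  's'-branch (so): 2 nodes
  't'-branch (torroro): 7 nodes
Sum: 42

42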